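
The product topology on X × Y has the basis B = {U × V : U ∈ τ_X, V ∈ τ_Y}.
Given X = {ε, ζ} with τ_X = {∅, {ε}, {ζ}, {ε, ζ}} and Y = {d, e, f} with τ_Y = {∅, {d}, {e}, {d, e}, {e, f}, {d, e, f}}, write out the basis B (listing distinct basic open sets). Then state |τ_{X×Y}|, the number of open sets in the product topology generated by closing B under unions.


Basis B = {∅ × ∅, {ε} × {d}, {ε} × {e}, {ζ} × {d}, {ζ} × {e}, {ε} × {d, e}, {ε, ζ} × {d}, {ε} × {e, f}, {ε, ζ} × {e}, {ζ} × {d, e}, {ζ} × {e, f}, {ε} × {d, e, f}, {ζ} × {d, e, f}, {ε, ζ} × {d, e}, {ε, ζ} × {e, f}, {ε, ζ} × {d, e, f}}; |τ_{X×Y}| = 36.

Enumerate products U × V with U ∈ τ_X, V ∈ τ_Y (deduplicated):
  ∅ × ∅ = {} (∅)
  {ε} × {d} = {(ε,d)}
  {ε} × {e} = {(ε,e)}
  {ζ} × {d} = {(ζ,d)}
  {ζ} × {e} = {(ζ,e)}
  {ε} × {d, e} = {(ε,d), (ε,e)}
  {ε, ζ} × {d} = {(ε,d), (ζ,d)}
  {ε} × {e, f} = {(ε,e), (ε,f)}
  {ε, ζ} × {e} = {(ε,e), (ζ,e)}
  {ζ} × {d, e} = {(ζ,d), (ζ,e)}
  {ζ} × {e, f} = {(ζ,e), (ζ,f)}
  {ε} × {d, e, f} = {(ε,d), (ε,e), (ε,f)}
  {ζ} × {d, e, f} = {(ζ,d), (ζ,e), (ζ,f)}
  {ε, ζ} × {d, e} = {(ε,d), (ε,e), (ζ,d), (ζ,e)}
  {ε, ζ} × {e, f} = {(ε,e), (ε,f), (ζ,e), (ζ,f)}
  {ε, ζ} × {d, e, f} = {(ε,d), (ε,e), (ε,f), (ζ,d), (ζ,e), (ζ,f)}
These 16 distinct sets form the basis B.
Close under arbitrary unions to get τ_{X×Y}; counting gives |τ_{X×Y}| = 36.


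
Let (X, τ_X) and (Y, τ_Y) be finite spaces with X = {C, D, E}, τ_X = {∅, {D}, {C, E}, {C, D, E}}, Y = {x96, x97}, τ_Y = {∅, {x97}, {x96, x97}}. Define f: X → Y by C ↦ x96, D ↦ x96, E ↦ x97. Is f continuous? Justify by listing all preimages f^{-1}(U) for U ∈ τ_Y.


f is NOT continuous.

Compute f^{-1}(U) for each U ∈ τ_Y:
  U = ∅: f^{-1}(U) = ∅ ∈ τ_X ✓.
  U = {x97}: f^{-1}(U) = {E} ∉ τ_X ✗.
  U = {x96, x97}: f^{-1}(U) = {C, D, E} ∈ τ_X ✓.
Found U = {x97} with f^{-1}(U) = {E} not in τ_X. Therefore f is NOT continuous.


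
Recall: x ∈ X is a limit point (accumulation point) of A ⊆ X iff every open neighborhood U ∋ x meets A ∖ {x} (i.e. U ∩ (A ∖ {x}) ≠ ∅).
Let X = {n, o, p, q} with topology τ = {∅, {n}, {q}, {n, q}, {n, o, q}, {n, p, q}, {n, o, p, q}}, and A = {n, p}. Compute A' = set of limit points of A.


A' = {o, p}

For each x ∈ X, list the open sets U ∈ τ with x ∈ U, then check whether U ∩ (A ∖ {x}) ≠ ∅ for every such U.
  x = n: open {n} ∋ x has {n} ∩ (A ∖ {n}) = ∅, so x is NOT a limit point.
  x = o: opens ∋ x are {n, o, q}, {n, o, p, q}; each meets A ∖ {o}, so x IS a limit point.
  x = p: opens ∋ x are {n, p, q}, {n, o, p, q}; each meets A ∖ {p}, so x IS a limit point.
  x = q: open {q} ∋ x has {q} ∩ (A ∖ {q}) = ∅, so x is NOT a limit point.
Collecting: A' = {o, p}.


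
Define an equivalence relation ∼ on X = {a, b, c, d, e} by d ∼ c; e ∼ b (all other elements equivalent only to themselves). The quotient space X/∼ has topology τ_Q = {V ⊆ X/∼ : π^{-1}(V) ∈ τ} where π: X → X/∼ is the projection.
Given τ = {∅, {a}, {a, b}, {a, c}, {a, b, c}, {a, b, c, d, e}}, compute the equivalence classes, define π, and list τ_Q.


X/∼ = {[a], [b=e], [c=d]}; |τ_Q| = 3.

Equivalence classes: [a], [b=e], [c=d].
Quotient map π: X → X/∼ sends a ↦ [a], b ↦ [b=e], c ↦ [c=d], d ↦ [c=d], e ↦ [b=e].
For each subset V ⊆ X/∼, compute π^{-1}(V) ⊆ X and check whether π^{-1}(V) ∈ τ. V is open in τ_Q iff π^{-1}(V) ∈ τ.
  V = {}: π^{-1}(V) = ∅ ∈ τ ✓.
  V = {[a]}: π^{-1}(V) = {a} ∈ τ ✓.
  V = {[b=e]}: π^{-1}(V) = {b, e} ∉ τ ✗.
  V = {[a], [b=e]}: π^{-1}(V) = {a, b, e} ∉ τ ✗.
  V = {[c=d]}: π^{-1}(V) = {c, d} ∉ τ ✗.
  V = {[a], [c=d]}: π^{-1}(V) = {a, c, d} ∉ τ ✗.
  V = {[b=e], [c=d]}: π^{-1}(V) = {b, c, d, e} ∉ τ ✗.
  V = {[a], [b=e], [c=d]}: π^{-1}(V) = {a, b, c, d, e} ∈ τ ✓.
Open sets in the quotient: τ_Q = {{}, {[a]}, {[a], [b=e], [c=d]}} (3 elements).


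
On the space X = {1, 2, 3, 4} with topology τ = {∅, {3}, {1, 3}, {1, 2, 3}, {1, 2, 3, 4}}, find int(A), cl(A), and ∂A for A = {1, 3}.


int(A) = {1, 3}, cl(A) = {1, 2, 3, 4}, ∂A = {2, 4}.

Closed sets in (X, τ) are complements of opens:
  closed(X, τ) = {∅, {4}, {2, 4}, {1, 2, 4}, {1, 2, 3, 4}}.
int(A) = ⋃ {U ∈ τ : U ⊆ A}. Opens contained in A: ∅, {3}, {1, 3}.
Taking the union of these: int(A) = {1, 3}.
cl(A) = ⋂ {C closed : A ⊆ C}. Closed sets containing A: {1, 2, 3, 4}.
Intersecting these: cl(A) = {1, 2, 3, 4}.
∂A = cl(A) ∖ int(A) = {1, 2, 3, 4} ∖ {1, 3} = {2, 4}.


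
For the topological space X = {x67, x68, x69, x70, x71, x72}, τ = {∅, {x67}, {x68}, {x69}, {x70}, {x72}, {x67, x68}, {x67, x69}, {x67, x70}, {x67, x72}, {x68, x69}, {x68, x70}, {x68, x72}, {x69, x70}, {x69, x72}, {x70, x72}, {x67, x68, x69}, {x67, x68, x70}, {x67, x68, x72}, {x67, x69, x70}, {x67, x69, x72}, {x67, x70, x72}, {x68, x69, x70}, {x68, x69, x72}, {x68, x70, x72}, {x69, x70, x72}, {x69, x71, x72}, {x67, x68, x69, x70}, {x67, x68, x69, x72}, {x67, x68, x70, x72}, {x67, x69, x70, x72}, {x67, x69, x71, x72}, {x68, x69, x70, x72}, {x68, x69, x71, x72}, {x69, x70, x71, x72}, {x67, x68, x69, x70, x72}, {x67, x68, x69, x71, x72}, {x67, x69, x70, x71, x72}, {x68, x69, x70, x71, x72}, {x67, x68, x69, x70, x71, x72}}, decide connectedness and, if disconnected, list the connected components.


(X, τ) is disconnected; components = [{x67}, {x68}, {x70}, {x69, x71, x72}].

Find clopen sets (U ∈ τ with X ∖ U ∈ τ):
  U = ∅, X ∖ U = {x67, x68, x69, x70, x71, x72} — both open, so U is clopen.
  U = {x67}, X ∖ U = {x68, x69, x70, x71, x72} — both open, so U is clopen.
  U = {x68}, X ∖ U = {x67, x69, x70, x71, x72} — both open, so U is clopen.
  U = {x70}, X ∖ U = {x67, x68, x69, x71, x72} — both open, so U is clopen.
  U = {x67, x68}, X ∖ U = {x69, x70, x71, x72} — both open, so U is clopen.
  U = {x67, x70}, X ∖ U = {x68, x69, x71, x72} — both open, so U is clopen.
  U = {x68, x70}, X ∖ U = {x67, x69, x71, x72} — both open, so U is clopen.
  U = {x67, x68, x70}, X ∖ U = {x69, x71, x72} — both open, so U is clopen.
  U = {x69, x71, x72}, X ∖ U = {x67, x68, x70} — both open, so U is clopen.
  U = {x67, x69, x71, x72}, X ∖ U = {x68, x70} — both open, so U is clopen.
  U = {x68, x69, x71, x72}, X ∖ U = {x67, x70} — both open, so U is clopen.
  U = {x69, x70, x71, x72}, X ∖ U = {x67, x68} — both open, so U is clopen.
  U = {x67, x68, x69, x71, x72}, X ∖ U = {x70} — both open, so U is clopen.
  U = {x67, x69, x70, x71, x72}, X ∖ U = {x68} — both open, so U is clopen.
  U = {x68, x69, x70, x71, x72}, X ∖ U = {x67} — both open, so U is clopen.
  U = {x67, x68, x69, x70, x71, x72}, X ∖ U = ∅ — both open, so U is clopen.
Nontrivial clopen(s) exist: e.g. {x67, x70}. So (X, τ) is disconnected.
Compute connected components by grouping points that agree on all clopens:
  component: {x67}
  component: {x68}
  component: {x70}
  component: {x69, x71, x72}


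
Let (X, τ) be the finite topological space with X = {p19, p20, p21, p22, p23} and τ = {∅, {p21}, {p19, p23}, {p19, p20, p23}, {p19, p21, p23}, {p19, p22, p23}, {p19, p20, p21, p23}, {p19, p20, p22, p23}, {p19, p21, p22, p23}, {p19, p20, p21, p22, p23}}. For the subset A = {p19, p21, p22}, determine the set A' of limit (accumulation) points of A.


A' = {p20, p22, p23}

For each x ∈ X, list the open sets U ∈ τ with x ∈ U, then check whether U ∩ (A ∖ {x}) ≠ ∅ for every such U.
  x = p19: open {p19, p23} ∋ x has {p19, p23} ∩ (A ∖ {p19}) = ∅, so x is NOT a limit point.
  x = p20: opens ∋ x are {p19, p20, p23}, {p19, p20, p21, p23}, {p19, p20, p22, p23}, {p19, p20, p21, p22, p23}; each meets A ∖ {p20}, so x IS a limit point.
  x = p21: open {p21} ∋ x has {p21} ∩ (A ∖ {p21}) = ∅, so x is NOT a limit point.
  x = p22: opens ∋ x are {p19, p22, p23}, {p19, p20, p22, p23}, {p19, p21, p22, p23}, {p19, p20, p21, p22, p23}; each meets A ∖ {p22}, so x IS a limit point.
  x = p23: opens ∋ x are {p19, p23}, {p19, p20, p23}, {p19, p21, p23}, {p19, p22, p23}, {p19, p20, p21, p23}, {p19, p20, p22, p23}, {p19, p21, p22, p23}, {p19, p20, p21, p22, p23}; each meets A ∖ {p23}, so x IS a limit point.
Collecting: A' = {p20, p22, p23}.


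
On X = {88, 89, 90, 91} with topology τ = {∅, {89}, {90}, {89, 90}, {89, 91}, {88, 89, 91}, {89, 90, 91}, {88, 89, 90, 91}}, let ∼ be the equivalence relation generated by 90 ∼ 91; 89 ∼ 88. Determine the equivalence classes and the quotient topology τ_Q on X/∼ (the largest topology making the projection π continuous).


X/∼ = {[88=89], [90=91]}; |τ_Q| = 2.

Equivalence classes: [88=89], [90=91].
Quotient map π: X → X/∼ sends 88 ↦ [88=89], 89 ↦ [88=89], 90 ↦ [90=91], 91 ↦ [90=91].
For each subset V ⊆ X/∼, compute π^{-1}(V) ⊆ X and check whether π^{-1}(V) ∈ τ. V is open in τ_Q iff π^{-1}(V) ∈ τ.
  V = {}: π^{-1}(V) = ∅ ∈ τ ✓.
  V = {[88=89]}: π^{-1}(V) = {88, 89} ∉ τ ✗.
  V = {[90=91]}: π^{-1}(V) = {90, 91} ∉ τ ✗.
  V = {[88=89], [90=91]}: π^{-1}(V) = {88, 89, 90, 91} ∈ τ ✓.
Open sets in the quotient: τ_Q = {{}, {[88=89], [90=91]}} (2 elements).


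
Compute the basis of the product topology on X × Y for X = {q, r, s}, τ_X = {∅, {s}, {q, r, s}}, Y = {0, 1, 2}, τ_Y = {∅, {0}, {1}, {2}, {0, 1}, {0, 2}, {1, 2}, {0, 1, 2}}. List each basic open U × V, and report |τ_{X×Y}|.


Basis B = {∅ × ∅, {s} × {0}, {s} × {1}, {s} × {2}, {s} × {0, 1}, {s} × {0, 2}, {s} × {1, 2}, {q, r, s} × {0}, {q, r, s} × {1}, {q, r, s} × {2}, {s} × {0, 1, 2}, {q, r, s} × {0, 1}, {q, r, s} × {0, 2}, {q, r, s} × {1, 2}, {q, r, s} × {0, 1, 2}}; |τ_{X×Y}| = 27.

Enumerate products U × V with U ∈ τ_X, V ∈ τ_Y (deduplicated):
  ∅ × ∅ = {} (∅)
  {s} × {0} = {(s,0)}
  {s} × {1} = {(s,1)}
  {s} × {2} = {(s,2)}
  {s} × {0, 1} = {(s,0), (s,1)}
  {s} × {0, 2} = {(s,0), (s,2)}
  {s} × {1, 2} = {(s,1), (s,2)}
  {q, r, s} × {0} = {(q,0), (r,0), (s,0)}
  {q, r, s} × {1} = {(q,1), (r,1), (s,1)}
  {q, r, s} × {2} = {(q,2), (r,2), (s,2)}
  {s} × {0, 1, 2} = {(s,0), (s,1), (s,2)}
  {q, r, s} × {0, 1} = {(q,0), (q,1), (r,0), (r,1), (s,0), (s,1)}
  {q, r, s} × {0, 2} = {(q,0), (q,2), (r,0), (r,2), (s,0), (s,2)}
  {q, r, s} × {1, 2} = {(q,1), (q,2), (r,1), (r,2), (s,1), (s,2)}
  {q, r, s} × {0, 1, 2} = {(q,0), (q,1), (q,2), (r,0), (r,1), (r,2), (s,0), (s,1), (s,2)}
These 15 distinct sets form the basis B.
Close under arbitrary unions to get τ_{X×Y}; counting gives |τ_{X×Y}| = 27.


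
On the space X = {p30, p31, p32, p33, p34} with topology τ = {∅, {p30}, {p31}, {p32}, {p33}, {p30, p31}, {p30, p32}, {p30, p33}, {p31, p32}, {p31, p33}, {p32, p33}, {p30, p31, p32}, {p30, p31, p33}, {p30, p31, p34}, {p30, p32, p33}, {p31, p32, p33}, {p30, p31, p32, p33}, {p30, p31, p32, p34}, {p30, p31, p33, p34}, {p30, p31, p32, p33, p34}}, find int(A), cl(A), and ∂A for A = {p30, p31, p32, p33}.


int(A) = {p30, p31, p32, p33}, cl(A) = {p30, p31, p32, p33, p34}, ∂A = {p34}.

Closed sets in (X, τ) are complements of opens:
  closed(X, τ) = {∅, {p32}, {p33}, {p34}, {p30, p34}, {p31, p34}, {p32, p33}, {p32, p34}, {p33, p34}, {p30, p31, p34}, {p30, p32, p34}, {p30, p33, p34}, {p31, p32, p34}, {p31, p33, p34}, {p32, p33, p34}, {p30, p31, p32, p34}, {p30, p31, p33, p34}, {p30, p32, p33, p34}, {p31, p32, p33, p34}, {p30, p31, p32, p33, p34}}.
int(A) = ⋃ {U ∈ τ : U ⊆ A}. Opens contained in A: ∅, {p30}, {p31}, {p32}, {p33}, {p30, p31}, {p30, p32}, {p30, p33}, {p31, p32}, {p31, p33}, {p32, p33}, {p30, p31, p32}, {p30, p31, p33}, {p30, p32, p33}, {p31, p32, p33}, {p30, p31, p32, p33}.
Taking the union of these: int(A) = {p30, p31, p32, p33}.
cl(A) = ⋂ {C closed : A ⊆ C}. Closed sets containing A: {p30, p31, p32, p33, p34}.
Intersecting these: cl(A) = {p30, p31, p32, p33, p34}.
∂A = cl(A) ∖ int(A) = {p30, p31, p32, p33, p34} ∖ {p30, p31, p32, p33} = {p34}.


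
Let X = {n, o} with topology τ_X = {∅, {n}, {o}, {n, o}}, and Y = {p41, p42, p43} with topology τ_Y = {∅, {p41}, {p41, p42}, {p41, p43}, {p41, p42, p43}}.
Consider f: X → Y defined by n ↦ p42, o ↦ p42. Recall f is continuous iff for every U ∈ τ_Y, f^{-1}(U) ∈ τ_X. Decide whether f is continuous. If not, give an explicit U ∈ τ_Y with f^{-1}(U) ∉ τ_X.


f IS continuous.

Compute f^{-1}(U) for each U ∈ τ_Y:
  U = ∅: f^{-1}(U) = ∅ ∈ τ_X ✓.
  U = {p41}: f^{-1}(U) = ∅ ∈ τ_X ✓.
  U = {p41, p42}: f^{-1}(U) = {n, o} ∈ τ_X ✓.
  U = {p41, p43}: f^{-1}(U) = ∅ ∈ τ_X ✓.
  U = {p41, p42, p43}: f^{-1}(U) = {n, o} ∈ τ_X ✓.
Every preimage lies in τ_X, so f IS continuous.


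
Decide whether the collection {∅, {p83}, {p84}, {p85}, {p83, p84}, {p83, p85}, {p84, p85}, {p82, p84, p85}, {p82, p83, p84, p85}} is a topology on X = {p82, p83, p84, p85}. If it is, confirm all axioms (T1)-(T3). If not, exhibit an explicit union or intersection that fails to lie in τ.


τ is NOT a topology on X.

Axiom (T1): ∅ ∈ τ? Yes; X ∈ τ? Yes.
Axiom (T2/T3): check pairwise unions and intersections of members of τ.
Counterexample for (T2): {p83} ∪ {p84, p85} = {p83, p84, p85} ∉ τ. Therefore τ is NOT a topology.


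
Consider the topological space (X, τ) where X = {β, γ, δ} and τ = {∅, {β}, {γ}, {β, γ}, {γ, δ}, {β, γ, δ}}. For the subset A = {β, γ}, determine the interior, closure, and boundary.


int(A) = {β, γ}, cl(A) = {β, γ, δ}, ∂A = {δ}.

Closed sets in (X, τ) are complements of opens:
  closed(X, τ) = {∅, {β}, {δ}, {β, δ}, {γ, δ}, {β, γ, δ}}.
int(A) = ⋃ {U ∈ τ : U ⊆ A}. Opens contained in A: ∅, {β}, {γ}, {β, γ}.
Taking the union of these: int(A) = {β, γ}.
cl(A) = ⋂ {C closed : A ⊆ C}. Closed sets containing A: {β, γ, δ}.
Intersecting these: cl(A) = {β, γ, δ}.
∂A = cl(A) ∖ int(A) = {β, γ, δ} ∖ {β, γ} = {δ}.


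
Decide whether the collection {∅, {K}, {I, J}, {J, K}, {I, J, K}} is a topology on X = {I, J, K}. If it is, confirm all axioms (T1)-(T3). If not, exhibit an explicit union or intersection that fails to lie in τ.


τ is NOT a topology on X.

Axiom (T1): ∅ ∈ τ? Yes; X ∈ τ? Yes.
Axiom (T2/T3): check pairwise unions and intersections of members of τ.
Counterexample for (T3): {I, J} ∩ {J, K} = {J} ∉ τ. Therefore τ is NOT a topology.


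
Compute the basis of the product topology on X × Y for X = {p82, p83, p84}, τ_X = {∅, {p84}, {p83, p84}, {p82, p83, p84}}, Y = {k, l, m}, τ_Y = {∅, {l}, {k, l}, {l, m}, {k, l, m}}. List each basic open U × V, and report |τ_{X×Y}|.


Basis B = {∅ × ∅, {p84} × {l}, {p83, p84} × {l}, {p84} × {k, l}, {p84} × {l, m}, {p82, p83, p84} × {l}, {p84} × {k, l, m}, {p83, p84} × {k, l}, {p83, p84} × {l, m}, {p82, p83, p84} × {k, l}, {p82, p83, p84} × {l, m}, {p83, p84} × {k, l, m}, {p82, p83, p84} × {k, l, m}}; |τ_{X×Y}| = 30.

Enumerate products U × V with U ∈ τ_X, V ∈ τ_Y (deduplicated):
  ∅ × ∅ = {} (∅)
  {p84} × {l} = {(p84,l)}
  {p83, p84} × {l} = {(p83,l), (p84,l)}
  {p84} × {k, l} = {(p84,k), (p84,l)}
  {p84} × {l, m} = {(p84,l), (p84,m)}
  {p82, p83, p84} × {l} = {(p82,l), (p83,l), (p84,l)}
  {p84} × {k, l, m} = {(p84,k), (p84,l), (p84,m)}
  {p83, p84} × {k, l} = {(p83,k), (p83,l), (p84,k), (p84,l)}
  {p83, p84} × {l, m} = {(p83,l), (p83,m), (p84,l), (p84,m)}
  {p82, p83, p84} × {k, l} = {(p82,k), (p82,l), (p83,k), (p83,l), (p84,k), (p84,l)}
  {p82, p83, p84} × {l, m} = {(p82,l), (p82,m), (p83,l), (p83,m), (p84,l), (p84,m)}
  {p83, p84} × {k, l, m} = {(p83,k), (p83,l), (p83,m), (p84,k), (p84,l), (p84,m)}
  {p82, p83, p84} × {k, l, m} = {(p82,k), (p82,l), (p82,m), (p83,k), (p83,l), (p83,m), (p84,k), (p84,l), (p84,m)}
These 13 distinct sets form the basis B.
Close under arbitrary unions to get τ_{X×Y}; counting gives |τ_{X×Y}| = 30.


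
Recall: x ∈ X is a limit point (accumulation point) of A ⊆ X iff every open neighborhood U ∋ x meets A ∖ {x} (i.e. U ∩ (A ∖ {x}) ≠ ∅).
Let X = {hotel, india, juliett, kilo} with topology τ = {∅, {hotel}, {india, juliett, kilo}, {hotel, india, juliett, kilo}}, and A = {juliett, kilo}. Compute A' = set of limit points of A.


A' = {india, juliett, kilo}

For each x ∈ X, list the open sets U ∈ τ with x ∈ U, then check whether U ∩ (A ∖ {x}) ≠ ∅ for every such U.
  x = hotel: open {hotel} ∋ x has {hotel} ∩ (A ∖ {hotel}) = ∅, so x is NOT a limit point.
  x = india: opens ∋ x are {india, juliett, kilo}, {hotel, india, juliett, kilo}; each meets A ∖ {india}, so x IS a limit point.
  x = juliett: opens ∋ x are {india, juliett, kilo}, {hotel, india, juliett, kilo}; each meets A ∖ {juliett}, so x IS a limit point.
  x = kilo: opens ∋ x are {india, juliett, kilo}, {hotel, india, juliett, kilo}; each meets A ∖ {kilo}, so x IS a limit point.
Collecting: A' = {india, juliett, kilo}.


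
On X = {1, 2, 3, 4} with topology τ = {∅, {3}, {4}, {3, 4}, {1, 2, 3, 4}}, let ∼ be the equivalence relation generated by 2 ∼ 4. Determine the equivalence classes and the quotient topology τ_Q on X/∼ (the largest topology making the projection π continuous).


X/∼ = {[1], [2=4], [3]}; |τ_Q| = 3.

Equivalence classes: [1], [2=4], [3].
Quotient map π: X → X/∼ sends 1 ↦ [1], 2 ↦ [2=4], 3 ↦ [3], 4 ↦ [2=4].
For each subset V ⊆ X/∼, compute π^{-1}(V) ⊆ X and check whether π^{-1}(V) ∈ τ. V is open in τ_Q iff π^{-1}(V) ∈ τ.
  V = {}: π^{-1}(V) = ∅ ∈ τ ✓.
  V = {[1]}: π^{-1}(V) = {1} ∉ τ ✗.
  V = {[2=4]}: π^{-1}(V) = {2, 4} ∉ τ ✗.
  V = {[1], [2=4]}: π^{-1}(V) = {1, 2, 4} ∉ τ ✗.
  V = {[3]}: π^{-1}(V) = {3} ∈ τ ✓.
  V = {[1], [3]}: π^{-1}(V) = {1, 3} ∉ τ ✗.
  V = {[2=4], [3]}: π^{-1}(V) = {2, 3, 4} ∉ τ ✗.
  V = {[1], [2=4], [3]}: π^{-1}(V) = {1, 2, 3, 4} ∈ τ ✓.
Open sets in the quotient: τ_Q = {{}, {[3]}, {[1], [2=4], [3]}} (3 elements).


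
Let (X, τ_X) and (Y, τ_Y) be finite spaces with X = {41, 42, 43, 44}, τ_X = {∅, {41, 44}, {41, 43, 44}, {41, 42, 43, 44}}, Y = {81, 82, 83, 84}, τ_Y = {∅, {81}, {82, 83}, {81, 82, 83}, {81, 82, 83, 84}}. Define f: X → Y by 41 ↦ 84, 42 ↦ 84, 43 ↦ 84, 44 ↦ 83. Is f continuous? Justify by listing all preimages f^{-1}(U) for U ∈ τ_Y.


f is NOT continuous.

Compute f^{-1}(U) for each U ∈ τ_Y:
  U = ∅: f^{-1}(U) = ∅ ∈ τ_X ✓.
  U = {81}: f^{-1}(U) = ∅ ∈ τ_X ✓.
  U = {82, 83}: f^{-1}(U) = {44} ∉ τ_X ✗.
  U = {81, 82, 83}: f^{-1}(U) = {44} ∉ τ_X ✗.
  U = {81, 82, 83, 84}: f^{-1}(U) = {41, 42, 43, 44} ∈ τ_X ✓.
Found U = {82, 83} with f^{-1}(U) = {44} not in τ_X. Therefore f is NOT continuous.


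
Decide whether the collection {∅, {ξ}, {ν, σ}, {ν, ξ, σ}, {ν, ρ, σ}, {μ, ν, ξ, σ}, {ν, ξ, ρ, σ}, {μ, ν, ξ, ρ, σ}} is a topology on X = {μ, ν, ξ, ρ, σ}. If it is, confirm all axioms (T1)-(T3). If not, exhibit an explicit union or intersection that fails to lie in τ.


τ IS a topology on X.

Axiom (T1): ∅ ∈ τ? Yes; X ∈ τ? Yes.
Axiom (T2/T3): check pairwise unions and intersections of members of τ.
All pairwise intersections and unions checked — each lies in τ. Therefore τ satisfies (T1), (T2), (T3): it IS a topology on X.


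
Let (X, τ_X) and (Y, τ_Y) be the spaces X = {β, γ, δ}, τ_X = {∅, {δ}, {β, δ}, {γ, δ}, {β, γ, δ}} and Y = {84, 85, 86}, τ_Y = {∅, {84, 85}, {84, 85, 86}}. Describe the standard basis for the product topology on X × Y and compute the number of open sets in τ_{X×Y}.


Basis B = {∅ × ∅, {δ} × {84, 85}, {δ} × {84, 85, 86}, {β, δ} × {84, 85}, {γ, δ} × {84, 85}, {β, δ} × {84, 85, 86}, {β, γ, δ} × {84, 85}, {γ, δ} × {84, 85, 86}, {β, γ, δ} × {84, 85, 86}}; |τ_{X×Y}| = 14.

Enumerate products U × V with U ∈ τ_X, V ∈ τ_Y (deduplicated):
  ∅ × ∅ = {} (∅)
  {δ} × {84, 85} = {(δ,84), (δ,85)}
  {δ} × {84, 85, 86} = {(δ,84), (δ,85), (δ,86)}
  {β, δ} × {84, 85} = {(β,84), (β,85), (δ,84), (δ,85)}
  {γ, δ} × {84, 85} = {(γ,84), (γ,85), (δ,84), (δ,85)}
  {β, δ} × {84, 85, 86} = {(β,84), (β,85), (β,86), (δ,84), (δ,85), (δ,86)}
  {β, γ, δ} × {84, 85} = {(β,84), (β,85), (γ,84), (γ,85), (δ,84), (δ,85)}
  {γ, δ} × {84, 85, 86} = {(γ,84), (γ,85), (γ,86), (δ,84), (δ,85), (δ,86)}
  {β, γ, δ} × {84, 85, 86} = {(β,84), (β,85), (β,86), (γ,84), (γ,85), (γ,86), (δ,84), (δ,85), (δ,86)}
These 9 distinct sets form the basis B.
Close under arbitrary unions to get τ_{X×Y}; counting gives |τ_{X×Y}| = 14.


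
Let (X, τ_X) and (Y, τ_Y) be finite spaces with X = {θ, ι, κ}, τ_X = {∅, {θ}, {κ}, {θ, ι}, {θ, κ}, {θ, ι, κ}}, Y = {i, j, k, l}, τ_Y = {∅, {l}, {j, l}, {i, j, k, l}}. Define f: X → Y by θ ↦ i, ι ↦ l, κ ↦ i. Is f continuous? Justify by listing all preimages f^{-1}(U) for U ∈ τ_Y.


f is NOT continuous.

Compute f^{-1}(U) for each U ∈ τ_Y:
  U = ∅: f^{-1}(U) = ∅ ∈ τ_X ✓.
  U = {l}: f^{-1}(U) = {ι} ∉ τ_X ✗.
  U = {j, l}: f^{-1}(U) = {ι} ∉ τ_X ✗.
  U = {i, j, k, l}: f^{-1}(U) = {θ, ι, κ} ∈ τ_X ✓.
Found U = {l} with f^{-1}(U) = {ι} not in τ_X. Therefore f is NOT continuous.


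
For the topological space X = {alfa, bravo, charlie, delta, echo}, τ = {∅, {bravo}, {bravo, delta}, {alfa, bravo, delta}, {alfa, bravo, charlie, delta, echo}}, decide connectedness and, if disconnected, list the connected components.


(X, τ) is connected.

Find clopen sets (U ∈ τ with X ∖ U ∈ τ):
  U = ∅, X ∖ U = {alfa, bravo, charlie, delta, echo} — both open, so U is clopen.
  U = {alfa, bravo, charlie, delta, echo}, X ∖ U = ∅ — both open, so U is clopen.
Only trivial clopens (∅ and X) exist, so (X, τ) is connected.
Compute connected components by grouping points that agree on all clopens:
  component: {alfa, bravo, charlie, delta, echo}


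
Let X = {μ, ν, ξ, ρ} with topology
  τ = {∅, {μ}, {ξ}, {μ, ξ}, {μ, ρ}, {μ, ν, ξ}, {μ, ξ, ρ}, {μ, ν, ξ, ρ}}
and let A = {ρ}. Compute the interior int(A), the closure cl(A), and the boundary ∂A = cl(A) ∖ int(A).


int(A) = ∅, cl(A) = {ρ}, ∂A = {ρ}.

Closed sets in (X, τ) are complements of opens:
  closed(X, τ) = {∅, {ν}, {ρ}, {ν, ξ}, {ν, ρ}, {μ, ν, ρ}, {ν, ξ, ρ}, {μ, ν, ξ, ρ}}.
int(A) = ⋃ {U ∈ τ : U ⊆ A}. Opens contained in A: ∅.
Taking the union of these: int(A) = ∅.
cl(A) = ⋂ {C closed : A ⊆ C}. Closed sets containing A: {ρ}, {ν, ρ}, {μ, ν, ρ}, {ν, ξ, ρ}, {μ, ν, ξ, ρ}.
Intersecting these: cl(A) = {ρ}.
∂A = cl(A) ∖ int(A) = {ρ} ∖ ∅ = {ρ}.


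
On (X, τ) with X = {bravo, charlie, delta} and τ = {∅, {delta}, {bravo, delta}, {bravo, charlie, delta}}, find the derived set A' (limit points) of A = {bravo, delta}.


A' = {bravo, charlie}

For each x ∈ X, list the open sets U ∈ τ with x ∈ U, then check whether U ∩ (A ∖ {x}) ≠ ∅ for every such U.
  x = bravo: opens ∋ x are {bravo, delta}, {bravo, charlie, delta}; each meets A ∖ {bravo}, so x IS a limit point.
  x = charlie: opens ∋ x are {bravo, charlie, delta}; each meets A ∖ {charlie}, so x IS a limit point.
  x = delta: open {delta} ∋ x has {delta} ∩ (A ∖ {delta}) = ∅, so x is NOT a limit point.
Collecting: A' = {bravo, charlie}.


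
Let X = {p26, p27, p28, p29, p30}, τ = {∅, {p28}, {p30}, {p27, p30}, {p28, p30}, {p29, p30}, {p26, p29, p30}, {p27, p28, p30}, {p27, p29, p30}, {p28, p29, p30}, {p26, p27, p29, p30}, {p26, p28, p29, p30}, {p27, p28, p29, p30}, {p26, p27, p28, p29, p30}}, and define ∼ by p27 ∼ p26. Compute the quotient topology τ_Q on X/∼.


X/∼ = {[p26=p27], [p28], [p29], [p30]}; |τ_Q| = 8.

Equivalence classes: [p26=p27], [p28], [p29], [p30].
Quotient map π: X → X/∼ sends p26 ↦ [p26=p27], p27 ↦ [p26=p27], p28 ↦ [p28], p29 ↦ [p29], p30 ↦ [p30].
For each subset V ⊆ X/∼, compute π^{-1}(V) ⊆ X and check whether π^{-1}(V) ∈ τ. V is open in τ_Q iff π^{-1}(V) ∈ τ.
  V = {}: π^{-1}(V) = ∅ ∈ τ ✓.
  V = {[p26=p27]}: π^{-1}(V) = {p26, p27} ∉ τ ✗.
  V = {[p28]}: π^{-1}(V) = {p28} ∈ τ ✓.
  V = {[p26=p27], [p28]}: π^{-1}(V) = {p26, p27, p28} ∉ τ ✗.
  V = {[p29]}: π^{-1}(V) = {p29} ∉ τ ✗.
  V = {[p26=p27], [p29]}: π^{-1}(V) = {p26, p27, p29} ∉ τ ✗.
  V = {[p28], [p29]}: π^{-1}(V) = {p28, p29} ∉ τ ✗.
  V = {[p26=p27], [p28], [p29]}: π^{-1}(V) = {p26, p27, p28, p29} ∉ τ ✗.
  V = {[p30]}: π^{-1}(V) = {p30} ∈ τ ✓.
  V = {[p26=p27], [p30]}: π^{-1}(V) = {p26, p27, p30} ∉ τ ✗.
  V = {[p28], [p30]}: π^{-1}(V) = {p28, p30} ∈ τ ✓.
  V = {[p26=p27], [p28], [p30]}: π^{-1}(V) = {p26, p27, p28, p30} ∉ τ ✗.
  V = {[p29], [p30]}: π^{-1}(V) = {p29, p30} ∈ τ ✓.
  V = {[p26=p27], [p29], [p30]}: π^{-1}(V) = {p26, p27, p29, p30} ∈ τ ✓.
  V = {[p28], [p29], [p30]}: π^{-1}(V) = {p28, p29, p30} ∈ τ ✓.
  V = {[p26=p27], [p28], [p29], [p30]}: π^{-1}(V) = {p26, p27, p28, p29, p30} ∈ τ ✓.
Open sets in the quotient: τ_Q = {{}, {[p28]}, {[p30]}, {[p28], [p30]}, {[p29], [p30]}, {[p26=p27], [p29], [p30]}, {[p28], [p29], [p30]}, {[p26=p27], [p28], [p29], [p30]}} (8 elements).


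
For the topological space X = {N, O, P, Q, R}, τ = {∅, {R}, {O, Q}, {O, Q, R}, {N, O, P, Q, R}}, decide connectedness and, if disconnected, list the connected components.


(X, τ) is connected.

Find clopen sets (U ∈ τ with X ∖ U ∈ τ):
  U = ∅, X ∖ U = {N, O, P, Q, R} — both open, so U is clopen.
  U = {N, O, P, Q, R}, X ∖ U = ∅ — both open, so U is clopen.
Only trivial clopens (∅ and X) exist, so (X, τ) is connected.
Compute connected components by grouping points that agree on all clopens:
  component: {N, O, P, Q, R}


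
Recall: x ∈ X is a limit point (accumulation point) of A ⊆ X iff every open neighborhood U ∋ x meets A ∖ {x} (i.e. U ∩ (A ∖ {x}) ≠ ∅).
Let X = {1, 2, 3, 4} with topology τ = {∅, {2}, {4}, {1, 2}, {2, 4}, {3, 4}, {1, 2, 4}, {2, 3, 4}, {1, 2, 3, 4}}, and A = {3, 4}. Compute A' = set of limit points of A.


A' = {3}

For each x ∈ X, list the open sets U ∈ τ with x ∈ U, then check whether U ∩ (A ∖ {x}) ≠ ∅ for every such U.
  x = 1: open {1, 2} ∋ x has {1, 2} ∩ (A ∖ {1}) = ∅, so x is NOT a limit point.
  x = 2: open {2} ∋ x has {2} ∩ (A ∖ {2}) = ∅, so x is NOT a limit point.
  x = 3: opens ∋ x are {3, 4}, {2, 3, 4}, {1, 2, 3, 4}; each meets A ∖ {3}, so x IS a limit point.
  x = 4: open {4} ∋ x has {4} ∩ (A ∖ {4}) = ∅, so x is NOT a limit point.
Collecting: A' = {3}.


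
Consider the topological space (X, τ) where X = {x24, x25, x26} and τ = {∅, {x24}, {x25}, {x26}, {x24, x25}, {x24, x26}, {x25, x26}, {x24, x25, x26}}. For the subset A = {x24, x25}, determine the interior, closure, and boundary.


int(A) = {x24, x25}, cl(A) = {x24, x25}, ∂A = ∅.

Closed sets in (X, τ) are complements of opens:
  closed(X, τ) = {∅, {x24}, {x25}, {x26}, {x24, x25}, {x24, x26}, {x25, x26}, {x24, x25, x26}}.
int(A) = ⋃ {U ∈ τ : U ⊆ A}. Opens contained in A: ∅, {x24}, {x25}, {x24, x25}.
Taking the union of these: int(A) = {x24, x25}.
cl(A) = ⋂ {C closed : A ⊆ C}. Closed sets containing A: {x24, x25}, {x24, x25, x26}.
Intersecting these: cl(A) = {x24, x25}.
∂A = cl(A) ∖ int(A) = {x24, x25} ∖ {x24, x25} = ∅.


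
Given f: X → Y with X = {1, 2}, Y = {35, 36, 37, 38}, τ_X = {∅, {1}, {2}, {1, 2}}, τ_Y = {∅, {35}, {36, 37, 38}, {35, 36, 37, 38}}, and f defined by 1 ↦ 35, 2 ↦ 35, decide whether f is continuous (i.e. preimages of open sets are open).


f IS continuous.

Compute f^{-1}(U) for each U ∈ τ_Y:
  U = ∅: f^{-1}(U) = ∅ ∈ τ_X ✓.
  U = {35}: f^{-1}(U) = {1, 2} ∈ τ_X ✓.
  U = {36, 37, 38}: f^{-1}(U) = ∅ ∈ τ_X ✓.
  U = {35, 36, 37, 38}: f^{-1}(U) = {1, 2} ∈ τ_X ✓.
Every preimage lies in τ_X, so f IS continuous.


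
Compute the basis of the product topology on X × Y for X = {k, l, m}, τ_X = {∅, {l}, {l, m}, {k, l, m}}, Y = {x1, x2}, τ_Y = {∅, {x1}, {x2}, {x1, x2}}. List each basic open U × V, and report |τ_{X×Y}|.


Basis B = {∅ × ∅, {l} × {x1}, {l} × {x2}, {l} × {x1, x2}, {l, m} × {x1}, {l, m} × {x2}, {k, l, m} × {x1}, {k, l, m} × {x2}, {l, m} × {x1, x2}, {k, l, m} × {x1, x2}}; |τ_{X×Y}| = 16.

Enumerate products U × V with U ∈ τ_X, V ∈ τ_Y (deduplicated):
  ∅ × ∅ = {} (∅)
  {l} × {x1} = {(l,x1)}
  {l} × {x2} = {(l,x2)}
  {l} × {x1, x2} = {(l,x1), (l,x2)}
  {l, m} × {x1} = {(l,x1), (m,x1)}
  {l, m} × {x2} = {(l,x2), (m,x2)}
  {k, l, m} × {x1} = {(k,x1), (l,x1), (m,x1)}
  {k, l, m} × {x2} = {(k,x2), (l,x2), (m,x2)}
  {l, m} × {x1, x2} = {(l,x1), (l,x2), (m,x1), (m,x2)}
  {k, l, m} × {x1, x2} = {(k,x1), (k,x2), (l,x1), (l,x2), (m,x1), (m,x2)}
These 10 distinct sets form the basis B.
Close under arbitrary unions to get τ_{X×Y}; counting gives |τ_{X×Y}| = 16.


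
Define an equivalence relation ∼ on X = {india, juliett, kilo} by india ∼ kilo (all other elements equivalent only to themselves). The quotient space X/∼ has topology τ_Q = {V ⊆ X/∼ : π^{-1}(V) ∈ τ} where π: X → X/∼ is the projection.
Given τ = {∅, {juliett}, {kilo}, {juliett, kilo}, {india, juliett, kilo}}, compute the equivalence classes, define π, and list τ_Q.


X/∼ = {[india=kilo], [juliett]}; |τ_Q| = 3.

Equivalence classes: [india=kilo], [juliett].
Quotient map π: X → X/∼ sends india ↦ [india=kilo], juliett ↦ [juliett], kilo ↦ [india=kilo].
For each subset V ⊆ X/∼, compute π^{-1}(V) ⊆ X and check whether π^{-1}(V) ∈ τ. V is open in τ_Q iff π^{-1}(V) ∈ τ.
  V = {}: π^{-1}(V) = ∅ ∈ τ ✓.
  V = {[india=kilo]}: π^{-1}(V) = {india, kilo} ∉ τ ✗.
  V = {[juliett]}: π^{-1}(V) = {juliett} ∈ τ ✓.
  V = {[india=kilo], [juliett]}: π^{-1}(V) = {india, juliett, kilo} ∈ τ ✓.
Open sets in the quotient: τ_Q = {{}, {[juliett]}, {[india=kilo], [juliett]}} (3 elements).


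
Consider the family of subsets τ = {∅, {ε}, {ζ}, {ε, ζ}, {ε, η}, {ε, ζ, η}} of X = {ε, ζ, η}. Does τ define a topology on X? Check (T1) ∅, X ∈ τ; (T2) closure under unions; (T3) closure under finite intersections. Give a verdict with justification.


τ IS a topology on X.

Axiom (T1): ∅ ∈ τ? Yes; X ∈ τ? Yes.
Axiom (T2/T3): check pairwise unions and intersections of members of τ.
All pairwise intersections and unions checked — each lies in τ. Therefore τ satisfies (T1), (T2), (T3): it IS a topology on X.


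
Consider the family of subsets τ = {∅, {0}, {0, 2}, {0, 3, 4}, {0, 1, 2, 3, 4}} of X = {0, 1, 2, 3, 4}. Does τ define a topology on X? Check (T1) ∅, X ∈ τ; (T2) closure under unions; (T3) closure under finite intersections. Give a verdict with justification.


τ is NOT a topology on X.

Axiom (T1): ∅ ∈ τ? Yes; X ∈ τ? Yes.
Axiom (T2/T3): check pairwise unions and intersections of members of τ.
Counterexample for (T2): {0, 2} ∪ {0, 3, 4} = {0, 2, 3, 4} ∉ τ. Therefore τ is NOT a topology.


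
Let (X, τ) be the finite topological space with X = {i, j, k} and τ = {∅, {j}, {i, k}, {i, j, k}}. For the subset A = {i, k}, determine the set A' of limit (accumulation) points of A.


A' = {i, k}

For each x ∈ X, list the open sets U ∈ τ with x ∈ U, then check whether U ∩ (A ∖ {x}) ≠ ∅ for every such U.
  x = i: opens ∋ x are {i, k}, {i, j, k}; each meets A ∖ {i}, so x IS a limit point.
  x = j: open {j} ∋ x has {j} ∩ (A ∖ {j}) = ∅, so x is NOT a limit point.
  x = k: opens ∋ x are {i, k}, {i, j, k}; each meets A ∖ {k}, so x IS a limit point.
Collecting: A' = {i, k}.


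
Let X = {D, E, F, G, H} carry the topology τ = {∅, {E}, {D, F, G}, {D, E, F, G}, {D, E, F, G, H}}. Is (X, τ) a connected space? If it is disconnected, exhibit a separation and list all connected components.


(X, τ) is connected.

Find clopen sets (U ∈ τ with X ∖ U ∈ τ):
  U = ∅, X ∖ U = {D, E, F, G, H} — both open, so U is clopen.
  U = {D, E, F, G, H}, X ∖ U = ∅ — both open, so U is clopen.
Only trivial clopens (∅ and X) exist, so (X, τ) is connected.
Compute connected components by grouping points that agree on all clopens:
  component: {D, E, F, G, H}


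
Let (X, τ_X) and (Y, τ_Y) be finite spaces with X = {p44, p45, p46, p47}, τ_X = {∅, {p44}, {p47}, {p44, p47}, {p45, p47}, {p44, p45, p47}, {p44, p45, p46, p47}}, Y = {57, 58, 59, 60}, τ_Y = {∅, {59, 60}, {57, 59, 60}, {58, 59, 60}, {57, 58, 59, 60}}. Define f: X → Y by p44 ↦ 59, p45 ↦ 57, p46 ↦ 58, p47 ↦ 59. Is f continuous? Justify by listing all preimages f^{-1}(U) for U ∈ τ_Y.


f is NOT continuous.

Compute f^{-1}(U) for each U ∈ τ_Y:
  U = ∅: f^{-1}(U) = ∅ ∈ τ_X ✓.
  U = {59, 60}: f^{-1}(U) = {p44, p47} ∈ τ_X ✓.
  U = {57, 59, 60}: f^{-1}(U) = {p44, p45, p47} ∈ τ_X ✓.
  U = {58, 59, 60}: f^{-1}(U) = {p44, p46, p47} ∉ τ_X ✗.
  U = {57, 58, 59, 60}: f^{-1}(U) = {p44, p45, p46, p47} ∈ τ_X ✓.
Found U = {58, 59, 60} with f^{-1}(U) = {p44, p46, p47} not in τ_X. Therefore f is NOT continuous.


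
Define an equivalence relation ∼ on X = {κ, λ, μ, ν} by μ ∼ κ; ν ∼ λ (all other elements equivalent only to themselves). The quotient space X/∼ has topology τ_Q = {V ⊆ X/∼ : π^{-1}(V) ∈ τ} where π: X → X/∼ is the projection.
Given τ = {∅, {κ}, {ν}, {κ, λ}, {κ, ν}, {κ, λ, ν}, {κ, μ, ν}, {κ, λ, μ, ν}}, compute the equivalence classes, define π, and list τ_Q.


X/∼ = {[κ=μ], [λ=ν]}; |τ_Q| = 2.

Equivalence classes: [κ=μ], [λ=ν].
Quotient map π: X → X/∼ sends κ ↦ [κ=μ], λ ↦ [λ=ν], μ ↦ [κ=μ], ν ↦ [λ=ν].
For each subset V ⊆ X/∼, compute π^{-1}(V) ⊆ X and check whether π^{-1}(V) ∈ τ. V is open in τ_Q iff π^{-1}(V) ∈ τ.
  V = {}: π^{-1}(V) = ∅ ∈ τ ✓.
  V = {[κ=μ]}: π^{-1}(V) = {κ, μ} ∉ τ ✗.
  V = {[λ=ν]}: π^{-1}(V) = {λ, ν} ∉ τ ✗.
  V = {[κ=μ], [λ=ν]}: π^{-1}(V) = {κ, λ, μ, ν} ∈ τ ✓.
Open sets in the quotient: τ_Q = {{}, {[κ=μ], [λ=ν]}} (2 elements).


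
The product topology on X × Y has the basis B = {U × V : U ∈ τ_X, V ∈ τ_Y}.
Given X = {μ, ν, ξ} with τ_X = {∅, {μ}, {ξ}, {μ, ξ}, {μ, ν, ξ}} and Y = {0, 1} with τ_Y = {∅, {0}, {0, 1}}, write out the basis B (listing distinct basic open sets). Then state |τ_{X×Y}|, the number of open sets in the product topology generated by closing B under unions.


Basis B = {∅ × ∅, {μ} × {0}, {ξ} × {0}, {μ} × {0, 1}, {μ, ξ} × {0}, {ξ} × {0, 1}, {μ, ν, ξ} × {0}, {μ, ξ} × {0, 1}, {μ, ν, ξ} × {0, 1}}; |τ_{X×Y}| = 14.

Enumerate products U × V with U ∈ τ_X, V ∈ τ_Y (deduplicated):
  ∅ × ∅ = {} (∅)
  {μ} × {0} = {(μ,0)}
  {ξ} × {0} = {(ξ,0)}
  {μ} × {0, 1} = {(μ,0), (μ,1)}
  {μ, ξ} × {0} = {(μ,0), (ξ,0)}
  {ξ} × {0, 1} = {(ξ,0), (ξ,1)}
  {μ, ν, ξ} × {0} = {(μ,0), (ν,0), (ξ,0)}
  {μ, ξ} × {0, 1} = {(μ,0), (μ,1), (ξ,0), (ξ,1)}
  {μ, ν, ξ} × {0, 1} = {(μ,0), (μ,1), (ν,0), (ν,1), (ξ,0), (ξ,1)}
These 9 distinct sets form the basis B.
Close under arbitrary unions to get τ_{X×Y}; counting gives |τ_{X×Y}| = 14.


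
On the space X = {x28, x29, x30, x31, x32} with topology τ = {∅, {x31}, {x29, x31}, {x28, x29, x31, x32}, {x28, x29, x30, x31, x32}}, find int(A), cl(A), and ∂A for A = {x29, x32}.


int(A) = ∅, cl(A) = {x28, x29, x30, x32}, ∂A = {x28, x29, x30, x32}.

Closed sets in (X, τ) are complements of opens:
  closed(X, τ) = {∅, {x30}, {x28, x30, x32}, {x28, x29, x30, x32}, {x28, x29, x30, x31, x32}}.
int(A) = ⋃ {U ∈ τ : U ⊆ A}. Opens contained in A: ∅.
Taking the union of these: int(A) = ∅.
cl(A) = ⋂ {C closed : A ⊆ C}. Closed sets containing A: {x28, x29, x30, x32}, {x28, x29, x30, x31, x32}.
Intersecting these: cl(A) = {x28, x29, x30, x32}.
∂A = cl(A) ∖ int(A) = {x28, x29, x30, x32} ∖ ∅ = {x28, x29, x30, x32}.


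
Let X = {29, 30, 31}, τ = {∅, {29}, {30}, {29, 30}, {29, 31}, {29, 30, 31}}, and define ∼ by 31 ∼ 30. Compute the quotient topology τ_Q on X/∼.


X/∼ = {[29], [30=31]}; |τ_Q| = 3.

Equivalence classes: [29], [30=31].
Quotient map π: X → X/∼ sends 29 ↦ [29], 30 ↦ [30=31], 31 ↦ [30=31].
For each subset V ⊆ X/∼, compute π^{-1}(V) ⊆ X and check whether π^{-1}(V) ∈ τ. V is open in τ_Q iff π^{-1}(V) ∈ τ.
  V = {}: π^{-1}(V) = ∅ ∈ τ ✓.
  V = {[29]}: π^{-1}(V) = {29} ∈ τ ✓.
  V = {[30=31]}: π^{-1}(V) = {30, 31} ∉ τ ✗.
  V = {[29], [30=31]}: π^{-1}(V) = {29, 30, 31} ∈ τ ✓.
Open sets in the quotient: τ_Q = {{}, {[29]}, {[29], [30=31]}} (3 elements).


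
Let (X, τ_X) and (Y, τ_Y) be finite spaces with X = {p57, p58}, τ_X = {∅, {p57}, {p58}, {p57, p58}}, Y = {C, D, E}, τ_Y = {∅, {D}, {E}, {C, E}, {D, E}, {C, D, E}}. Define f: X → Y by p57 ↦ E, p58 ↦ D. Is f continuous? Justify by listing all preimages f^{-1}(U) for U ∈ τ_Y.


f IS continuous.

Compute f^{-1}(U) for each U ∈ τ_Y:
  U = ∅: f^{-1}(U) = ∅ ∈ τ_X ✓.
  U = {D}: f^{-1}(U) = {p58} ∈ τ_X ✓.
  U = {E}: f^{-1}(U) = {p57} ∈ τ_X ✓.
  U = {C, E}: f^{-1}(U) = {p57} ∈ τ_X ✓.
  U = {D, E}: f^{-1}(U) = {p57, p58} ∈ τ_X ✓.
  U = {C, D, E}: f^{-1}(U) = {p57, p58} ∈ τ_X ✓.
Every preimage lies in τ_X, so f IS continuous.


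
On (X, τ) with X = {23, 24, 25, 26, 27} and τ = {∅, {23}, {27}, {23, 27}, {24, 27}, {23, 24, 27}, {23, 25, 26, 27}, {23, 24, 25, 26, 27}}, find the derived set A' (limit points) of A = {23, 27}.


A' = {24, 25, 26}

For each x ∈ X, list the open sets U ∈ τ with x ∈ U, then check whether U ∩ (A ∖ {x}) ≠ ∅ for every such U.
  x = 23: open {23} ∋ x has {23} ∩ (A ∖ {23}) = ∅, so x is NOT a limit point.
  x = 24: opens ∋ x are {24, 27}, {23, 24, 27}, {23, 24, 25, 26, 27}; each meets A ∖ {24}, so x IS a limit point.
  x = 25: opens ∋ x are {23, 25, 26, 27}, {23, 24, 25, 26, 27}; each meets A ∖ {25}, so x IS a limit point.
  x = 26: opens ∋ x are {23, 25, 26, 27}, {23, 24, 25, 26, 27}; each meets A ∖ {26}, so x IS a limit point.
  x = 27: open {27} ∋ x has {27} ∩ (A ∖ {27}) = ∅, so x is NOT a limit point.
Collecting: A' = {24, 25, 26}.


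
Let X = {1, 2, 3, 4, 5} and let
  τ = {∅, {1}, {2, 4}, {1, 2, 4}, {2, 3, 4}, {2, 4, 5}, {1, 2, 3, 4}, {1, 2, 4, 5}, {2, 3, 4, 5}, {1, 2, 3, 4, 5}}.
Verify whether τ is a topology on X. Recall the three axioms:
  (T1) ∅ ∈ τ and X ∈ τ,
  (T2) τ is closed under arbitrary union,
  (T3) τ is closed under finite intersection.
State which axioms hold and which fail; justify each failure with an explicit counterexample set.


τ IS a topology on X.

Axiom (T1): ∅ ∈ τ? Yes; X ∈ τ? Yes.
Axiom (T2/T3): check pairwise unions and intersections of members of τ.
All pairwise intersections and unions checked — each lies in τ. Therefore τ satisfies (T1), (T2), (T3): it IS a topology on X.


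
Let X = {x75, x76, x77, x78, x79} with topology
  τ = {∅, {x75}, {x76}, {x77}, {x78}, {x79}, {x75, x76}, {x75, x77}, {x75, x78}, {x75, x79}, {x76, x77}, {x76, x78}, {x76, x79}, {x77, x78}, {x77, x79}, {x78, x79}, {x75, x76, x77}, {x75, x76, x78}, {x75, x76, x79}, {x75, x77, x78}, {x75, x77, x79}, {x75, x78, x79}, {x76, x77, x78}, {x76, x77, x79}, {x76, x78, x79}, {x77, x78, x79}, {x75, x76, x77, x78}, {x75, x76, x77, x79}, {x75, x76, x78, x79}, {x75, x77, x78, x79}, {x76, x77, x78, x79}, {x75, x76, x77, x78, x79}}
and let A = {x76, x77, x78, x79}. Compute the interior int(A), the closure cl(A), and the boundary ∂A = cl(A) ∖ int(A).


int(A) = {x76, x77, x78, x79}, cl(A) = {x76, x77, x78, x79}, ∂A = ∅.

Closed sets in (X, τ) are complements of opens:
  closed(X, τ) = {∅, {x75}, {x76}, {x77}, {x78}, {x79}, {x75, x76}, {x75, x77}, {x75, x78}, {x75, x79}, {x76, x77}, {x76, x78}, {x76, x79}, {x77, x78}, {x77, x79}, {x78, x79}, {x75, x76, x77}, {x75, x76, x78}, {x75, x76, x79}, {x75, x77, x78}, {x75, x77, x79}, {x75, x78, x79}, {x76, x77, x78}, {x76, x77, x79}, {x76, x78, x79}, {x77, x78, x79}, {x75, x76, x77, x78}, {x75, x76, x77, x79}, {x75, x76, x78, x79}, {x75, x77, x78, x79}, {x76, x77, x78, x79}, {x75, x76, x77, x78, x79}}.
int(A) = ⋃ {U ∈ τ : U ⊆ A}. Opens contained in A: ∅, {x76}, {x77}, {x78}, {x79}, {x76, x77}, {x76, x78}, {x76, x79}, {x77, x78}, {x77, x79}, {x78, x79}, {x76, x77, x78}, {x76, x77, x79}, {x76, x78, x79}, {x77, x78, x79}, {x76, x77, x78, x79}.
Taking the union of these: int(A) = {x76, x77, x78, x79}.
cl(A) = ⋂ {C closed : A ⊆ C}. Closed sets containing A: {x76, x77, x78, x79}, {x75, x76, x77, x78, x79}.
Intersecting these: cl(A) = {x76, x77, x78, x79}.
∂A = cl(A) ∖ int(A) = {x76, x77, x78, x79} ∖ {x76, x77, x78, x79} = ∅.
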